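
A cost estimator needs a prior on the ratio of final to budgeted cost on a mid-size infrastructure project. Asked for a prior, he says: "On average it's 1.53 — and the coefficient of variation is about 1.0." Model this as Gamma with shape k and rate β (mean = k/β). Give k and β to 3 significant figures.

k ≈ 1, β ≈ 0.654

For Gamma(k, rate β): mean = k/β, variance = k/β², so CV = 1/√k.
CV = 1.0, hence k = 1/CV² = 1.
Then β = k/mean = 1/1.53 = 0.654.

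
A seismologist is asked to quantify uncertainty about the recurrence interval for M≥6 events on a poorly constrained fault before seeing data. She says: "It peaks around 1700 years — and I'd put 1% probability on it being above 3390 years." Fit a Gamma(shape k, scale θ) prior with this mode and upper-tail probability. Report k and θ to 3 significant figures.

Gamma(k,θ) with k>1 has mode (k−1)θ, so θ = 1700/(k−1).
Need P(X < 3390) = 0.99 with θ tied to k this way. Start at k = 2, θ = 1700: P(X<3390) ≈ 0.592.
Too low — raise k to concentrate. Iterating converges to k ≈ 11.3.
Then θ = 1700/(11.3−1) ≈ 165.

k ≈ 11.3, θ ≈ 165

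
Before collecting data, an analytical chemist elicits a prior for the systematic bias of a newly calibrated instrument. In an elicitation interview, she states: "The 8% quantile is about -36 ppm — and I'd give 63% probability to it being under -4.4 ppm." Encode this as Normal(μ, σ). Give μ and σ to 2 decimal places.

μ = -10.44, σ = 18.19

The p-quantile of Normal(μ,σ) is μ + z_p·σ, with z_{0.08} = -1.405 and z_{0.63} = 0.3319.
Eliminate σ: μ = (z₂·x₁ − z₁·x₂)/(z₂ − z₁) = (0.3319·-36 − (-1.405)·-4.4)/1.737 = -10.44.
Then σ = (x₂ − x₁)/(z₂ − z₁) = (-4.4 − -36)/1.737 = 18.19.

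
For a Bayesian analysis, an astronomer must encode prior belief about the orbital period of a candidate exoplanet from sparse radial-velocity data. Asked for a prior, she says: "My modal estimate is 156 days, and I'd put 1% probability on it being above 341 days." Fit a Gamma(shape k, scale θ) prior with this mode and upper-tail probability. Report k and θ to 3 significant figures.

Gamma(k,θ) with k>1 has mode (k−1)θ, so θ = 156/(k−1).
Need P(X < 341) = 0.99 with θ tied to k this way. Start at k = 2, θ = 156: P(X<341) ≈ 0.642.
Too low — raise k to concentrate. Iterating converges to k ≈ 8.89.
Then θ = 156/(8.89−1) ≈ 19.8.

k ≈ 8.89, θ ≈ 19.8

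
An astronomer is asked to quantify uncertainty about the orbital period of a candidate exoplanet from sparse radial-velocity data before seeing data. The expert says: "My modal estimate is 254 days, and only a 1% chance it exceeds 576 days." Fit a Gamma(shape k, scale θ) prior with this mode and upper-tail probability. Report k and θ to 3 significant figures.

k ≈ 8.15, θ ≈ 35.5

Gamma(k,θ) with k>1 has mode (k−1)θ, so θ = 254/(k−1).
Need P(X < 576) = 0.99 with θ tied to k this way. Start at k = 2, θ = 254: P(X<576) ≈ 0.662.
Too low — raise k to concentrate. Iterating converges to k ≈ 8.15.
Then θ = 254/(8.15−1) ≈ 35.5.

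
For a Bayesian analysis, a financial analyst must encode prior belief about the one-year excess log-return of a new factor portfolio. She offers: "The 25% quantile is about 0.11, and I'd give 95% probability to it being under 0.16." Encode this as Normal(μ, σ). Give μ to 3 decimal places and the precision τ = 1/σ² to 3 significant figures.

For Normal(μ,σ), the p-quantile is μ + z_p·σ. Here z_{0.25} = -0.6745, z_{0.95} = 1.645.
So 0.11 = μ − 0.6745σ and 0.16 = μ + 1.645σ.
Subtracting: σ = (0.16 − 0.11)/(1.645 − (-0.6745)) = 0.022.
Then μ = 0.11 − (-0.6745)·0.022 = 0.125.
Precision τ = 1/σ² = 1/0.02156² = 2150.

μ = 0.125, τ = 2150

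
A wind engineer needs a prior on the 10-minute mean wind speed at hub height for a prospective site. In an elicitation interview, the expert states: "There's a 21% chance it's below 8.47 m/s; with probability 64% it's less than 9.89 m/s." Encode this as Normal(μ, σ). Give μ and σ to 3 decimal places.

The p-quantile of Normal(μ,σ) is μ + z_p·σ, with z_{0.21} = -0.8064 and z_{0.64} = 0.3585.
Eliminate σ: μ = (z₂·x₁ − z₁·x₂)/(z₂ − z₁) = (0.3585·8.47 − (-0.8064)·9.89)/1.165 = 9.453.
Then σ = (x₂ − x₁)/(z₂ − z₁) = (9.89 − 8.47)/1.165 = 1.219.

μ = 9.453, σ = 1.219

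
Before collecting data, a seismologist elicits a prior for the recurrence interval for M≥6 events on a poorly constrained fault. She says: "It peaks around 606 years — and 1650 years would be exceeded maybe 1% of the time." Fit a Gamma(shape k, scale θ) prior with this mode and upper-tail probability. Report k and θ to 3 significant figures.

k ≈ 5.59, θ ≈ 132

Gamma(k,θ) with k>1 has mode (k−1)θ, so θ = 606/(k−1).
Need P(X < 1650) = 0.99 with θ tied to k this way. Start at k = 2, θ = 606: P(X<1650) ≈ 0.755.
Too low — raise k to concentrate. Iterating converges to k ≈ 5.59.
Then θ = 606/(5.59−1) ≈ 132.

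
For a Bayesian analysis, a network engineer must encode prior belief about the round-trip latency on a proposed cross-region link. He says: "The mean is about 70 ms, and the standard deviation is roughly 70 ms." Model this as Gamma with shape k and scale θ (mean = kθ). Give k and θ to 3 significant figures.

For Gamma(k, scale θ): mean = kθ, variance = kθ², so CV = 1/√k.
CV = SD/mean = 70/70 = 1, hence k = 1/CV² = 1.
Then θ = mean/k = 70/1 = 70.

k ≈ 1, θ ≈ 70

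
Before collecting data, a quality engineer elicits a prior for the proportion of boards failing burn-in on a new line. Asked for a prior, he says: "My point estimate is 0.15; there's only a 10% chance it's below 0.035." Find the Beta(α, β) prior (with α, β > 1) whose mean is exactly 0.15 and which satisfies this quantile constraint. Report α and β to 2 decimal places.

With mean 0.15 fixed, write α = 0.15s, β = 0.85s where s = α+β.
Need P(θ < 0.035) = 0.1 under Beta(0.15s, 0.85s). Normal approximation: (q−m)/√(m(1−m)/s) ≈ z_{0.1} = -1.28, so s ≈ 0.15·0.85·(-1.28)²/(0.035−0.15)² = 15.8.
At s = 15.8: P(θ<0.035) ≈ 0.048. Adjusting to match 0.1 gives s ≈ 10.57.
So α = 0.15·10.57 ≈ 1.59, β = 0.85·10.57 ≈ 8.99.

α ≈ 1.59, β ≈ 8.99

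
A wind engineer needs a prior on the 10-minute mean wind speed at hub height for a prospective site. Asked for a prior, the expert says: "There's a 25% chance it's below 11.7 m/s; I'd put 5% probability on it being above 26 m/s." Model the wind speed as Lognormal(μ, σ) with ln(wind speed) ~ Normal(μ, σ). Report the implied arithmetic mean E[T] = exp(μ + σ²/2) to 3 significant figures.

E[T] ≈ 15.7 m/s

If T ~ Lognormal(μ,σ) then ln T ~ Normal(μ,σ), so the p-quantile of ln T is μ + z_p·σ.
ln(11.7) = 2.46 and ln(26) = 3.258; z_{0.25} = -0.6745, z_{0.95} = 1.645.
σ = (3.258 − 2.46)/(1.645 − (-0.6745)) = 0.344.
μ = 2.46 − (-0.6745)·0.344 = 2.692.
E[T] = exp(μ + σ²/2) = exp(2.692 + 0.0593) = 15.7 m/s.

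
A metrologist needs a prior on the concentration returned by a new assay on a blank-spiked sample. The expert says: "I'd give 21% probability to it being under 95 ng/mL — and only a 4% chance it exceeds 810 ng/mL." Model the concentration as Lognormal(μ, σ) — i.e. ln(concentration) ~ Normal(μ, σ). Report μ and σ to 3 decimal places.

If T ~ Lognormal(μ,σ) then ln T ~ Normal(μ,σ), so the p-quantile of ln T is μ + z_p·σ.
ln(95) = 4.554 and ln(810) = 6.697; z_{0.21} = -0.8064, z_{0.96} = 1.751.
σ = (6.697 − 4.554)/(1.751 − (-0.8064)) = 0.838.
μ = 4.554 − (-0.8064)·0.838 = 5.230.

μ ≈ 5.230, σ ≈ 0.838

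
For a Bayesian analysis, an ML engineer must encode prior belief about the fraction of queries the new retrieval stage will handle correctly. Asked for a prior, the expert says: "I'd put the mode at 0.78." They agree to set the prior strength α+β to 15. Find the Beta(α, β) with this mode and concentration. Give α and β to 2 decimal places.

For α,β > 1 the Beta mode is (α−1)/(α+β−2). With α+β = 15, the mode is (α−1)/13.
Set (α−1)/13 = 0.78 → α = 1 + 0.78·13 = 11.14.
β = 15 − α = 3.86.

α = 11.14, β = 3.86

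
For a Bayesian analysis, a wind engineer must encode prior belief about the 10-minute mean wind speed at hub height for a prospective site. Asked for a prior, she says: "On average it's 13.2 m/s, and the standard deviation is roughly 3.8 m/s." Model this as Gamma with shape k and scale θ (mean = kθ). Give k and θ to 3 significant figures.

For Gamma(k, scale θ): mean = kθ, variance = kθ², so CV = 1/√k.
CV = SD/mean = 3.8/13.2 = 0.2879, hence k = 1/CV² = 12.1.
Then θ = mean/k = 13.2/12.1 = 1.09.

k ≈ 12.1, θ ≈ 1.09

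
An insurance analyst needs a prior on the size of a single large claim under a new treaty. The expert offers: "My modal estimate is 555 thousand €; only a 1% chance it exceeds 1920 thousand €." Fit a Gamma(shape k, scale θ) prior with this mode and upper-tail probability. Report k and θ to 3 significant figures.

k ≈ 3.82, θ ≈ 197

Gamma(k,θ) with k>1 has mode (k−1)θ, so θ = 555/(k−1).
Need P(X < 1920) = 0.99 with θ tied to k this way. Start at k = 2, θ = 555: P(X<1920) ≈ 0.860.
Too low — raise k to concentrate. Iterating converges to k ≈ 3.82.
Then θ = 555/(3.82−1) ≈ 197.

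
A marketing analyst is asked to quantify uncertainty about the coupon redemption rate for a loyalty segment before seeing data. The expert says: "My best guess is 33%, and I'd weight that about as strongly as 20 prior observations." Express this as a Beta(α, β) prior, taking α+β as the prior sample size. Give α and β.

Under the effective-sample-size interpretation, Beta(α, β) has prior mean α/(α+β) and prior sample size α+β.
So α+β = 20 and α/(α+β) = 0.33, giving α = 0.33·20 = 6.6 and β = 20 − 6.6 = 13.4.

α = 6.6, β = 13.4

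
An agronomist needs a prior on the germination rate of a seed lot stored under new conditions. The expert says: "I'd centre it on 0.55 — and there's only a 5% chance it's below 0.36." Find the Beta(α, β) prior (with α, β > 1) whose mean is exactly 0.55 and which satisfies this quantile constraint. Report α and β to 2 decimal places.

With mean 0.55 fixed, write α = 0.55s, β = 0.45s where s = α+β.
Need P(θ < 0.36) = 0.05 under Beta(0.55s, 0.45s). Normal approximation: (q−m)/√(m(1−m)/s) ≈ z_{0.05} = -1.64, so s ≈ 0.55·0.45·(-1.64)²/(0.36−0.55)² = 18.5.
At s = 18.5: P(θ<0.36) ≈ 0.049. Adjusting to match 0.05 gives s ≈ 18.28.
So α = 0.55·18.28 ≈ 10.05, β = 0.45·18.28 ≈ 8.23.

α ≈ 10.05, β ≈ 8.23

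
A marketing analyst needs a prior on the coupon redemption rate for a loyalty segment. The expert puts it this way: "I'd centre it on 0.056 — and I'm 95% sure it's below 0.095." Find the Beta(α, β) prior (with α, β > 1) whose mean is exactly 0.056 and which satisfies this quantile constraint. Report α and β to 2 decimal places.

α ≈ 6.43, β ≈ 108.43

With mean 0.056 fixed, write α = 0.056s, β = 0.944s where s = α+β.
Need P(θ < 0.095) = 0.95 under Beta(0.056s, 0.944s). Normal approximation: (q−m)/√(m(1−m)/s) ≈ z_{0.95} = 1.64, so s ≈ 0.056·0.944·(1.64)²/(0.095−0.056)² = 94.0.
At s = 94.0: P(θ<0.095) ≈ 0.935. Adjusting to match 0.95 gives s ≈ 114.87.
So α = 0.056·114.87 ≈ 6.43, β = 0.944·114.87 ≈ 108.43.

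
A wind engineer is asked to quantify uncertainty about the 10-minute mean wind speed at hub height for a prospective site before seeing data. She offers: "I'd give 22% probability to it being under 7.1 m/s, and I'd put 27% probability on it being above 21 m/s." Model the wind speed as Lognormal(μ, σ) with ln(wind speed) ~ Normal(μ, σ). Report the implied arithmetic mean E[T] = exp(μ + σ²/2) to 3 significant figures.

If T ~ Lognormal(μ,σ) then ln T ~ Normal(μ,σ), so the p-quantile of ln T is μ + z_p·σ.
ln(7.1) = 1.96 and ln(21) = 3.045; z_{0.22} = -0.7722, z_{0.73} = 0.6128.
σ = (3.045 − 1.96)/(0.6128 − (-0.7722)) = 0.783.
μ = 1.96 − (-0.7722)·0.783 = 2.565.
E[T] = exp(μ + σ²/2) = exp(2.565 + 0.3065) = 17.7 m/s.

E[T] ≈ 17.7 m/s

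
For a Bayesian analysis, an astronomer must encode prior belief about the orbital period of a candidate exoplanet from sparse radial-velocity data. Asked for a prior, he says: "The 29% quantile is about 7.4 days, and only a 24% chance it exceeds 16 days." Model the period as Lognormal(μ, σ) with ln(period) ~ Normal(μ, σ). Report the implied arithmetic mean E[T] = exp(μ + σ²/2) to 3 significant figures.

E[T] ≈ 12.5 days

If T ~ Lognormal(μ,σ) then ln T ~ Normal(μ,σ), so the p-quantile of ln T is μ + z_p·σ.
ln(7.4) = 2.001 and ln(16) = 2.773; z_{0.29} = -0.5534, z_{0.76} = 0.7063.
σ = (2.773 − 2.001)/(0.7063 − (-0.5534)) = 0.612.
μ = 2.001 − (-0.5534)·0.612 = 2.340.
E[T] = exp(μ + σ²/2) = exp(2.340 + 0.1874) = 12.5 days.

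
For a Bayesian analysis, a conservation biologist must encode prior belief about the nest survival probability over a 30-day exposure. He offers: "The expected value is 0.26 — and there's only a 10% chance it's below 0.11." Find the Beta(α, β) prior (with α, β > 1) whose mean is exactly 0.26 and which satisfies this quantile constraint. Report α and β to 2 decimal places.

α ≈ 3.02, β ≈ 8.59

With mean 0.26 fixed, write α = 0.26s, β = 0.74s where s = α+β.
Need P(θ < 0.11) = 0.1 under Beta(0.26s, 0.74s). Normal approximation: (q−m)/√(m(1−m)/s) ≈ z_{0.1} = -1.28, so s ≈ 0.26·0.74·(-1.28)²/(0.11−0.26)² = 14.0.
At s = 14.0: P(θ<0.11) ≈ 0.075. Adjusting to match 0.1 gives s ≈ 11.61.
So α = 0.26·11.61 ≈ 3.02, β = 0.74·11.61 ≈ 8.59.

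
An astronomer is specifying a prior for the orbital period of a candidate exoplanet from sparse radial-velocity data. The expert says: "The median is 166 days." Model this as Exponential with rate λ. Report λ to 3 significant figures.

Exponential median = ln 2 / λ, so λ = ln 2 / 166.0 = 0.00418.

λ ≈ 0.00418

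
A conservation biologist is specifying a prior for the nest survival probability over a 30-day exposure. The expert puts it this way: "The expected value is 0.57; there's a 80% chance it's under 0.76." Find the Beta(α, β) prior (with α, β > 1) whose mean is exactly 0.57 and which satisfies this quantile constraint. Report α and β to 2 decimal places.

α ≈ 2.84, β ≈ 2.14

With mean 0.57 fixed, write α = 0.57s, β = 0.43s where s = α+β.
Need P(θ < 0.76) = 0.8 under Beta(0.57s, 0.43s). Normal approximation: (q−m)/√(m(1−m)/s) ≈ z_{0.8} = 0.842, so s ≈ 0.57·0.43·(0.842)²/(0.76−0.57)² = 4.8.
At s = 4.8: P(θ<0.76) ≈ 0.795. Adjusting to match 0.8 gives s ≈ 4.97.
So α = 0.57·4.97 ≈ 2.84, β = 0.43·4.97 ≈ 2.14.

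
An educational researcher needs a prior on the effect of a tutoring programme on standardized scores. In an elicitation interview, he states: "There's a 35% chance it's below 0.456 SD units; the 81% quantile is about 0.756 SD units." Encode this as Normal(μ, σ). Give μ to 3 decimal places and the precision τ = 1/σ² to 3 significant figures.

μ = 0.548, τ = 17.7

For Normal(μ,σ), the p-quantile is μ + z_p·σ. Here z_{0.35} = -0.3853, z_{0.81} = 0.8779.
So 0.456 = μ − 0.3853σ and 0.756 = μ + 0.8779σ.
Subtracting: σ = (0.756 − 0.456)/(0.8779 − (-0.3853)) = 0.237.
Then μ = 0.456 − (-0.3853)·0.237 = 0.548.
Precision τ = 1/σ² = 1/0.2375² = 17.7.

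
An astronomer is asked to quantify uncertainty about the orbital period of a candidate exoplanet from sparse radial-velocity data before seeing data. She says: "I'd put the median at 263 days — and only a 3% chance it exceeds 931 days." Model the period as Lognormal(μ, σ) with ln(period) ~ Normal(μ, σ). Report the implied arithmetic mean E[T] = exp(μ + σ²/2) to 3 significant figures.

If T ~ Lognormal(μ,σ) then ln T ~ Normal(μ,σ), so the p-quantile of ln T is μ + z_p·σ.
ln(263) = 5.572 and ln(931) = 6.836; z_{0.5} = 0, z_{0.97} = 1.881.
σ = (6.836 − 5.572)/(1.881 − (0)) = 0.672.
μ = 5.572 − (0)·0.672 = 5.572.
E[T] = exp(μ + σ²/2) = exp(5.572 + 0.2259) = 330 days.

E[T] ≈ 330 days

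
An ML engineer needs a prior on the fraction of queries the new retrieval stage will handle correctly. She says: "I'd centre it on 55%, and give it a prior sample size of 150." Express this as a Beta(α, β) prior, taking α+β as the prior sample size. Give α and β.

α = 82.5, β = 67.5

Under the effective-sample-size interpretation, Beta(α, β) has prior mean α/(α+β) and prior sample size α+β.
So α+β = 150 and α/(α+β) = 0.55, giving α = 0.55·150 = 82.5 and β = 150 − 82.5 = 67.5.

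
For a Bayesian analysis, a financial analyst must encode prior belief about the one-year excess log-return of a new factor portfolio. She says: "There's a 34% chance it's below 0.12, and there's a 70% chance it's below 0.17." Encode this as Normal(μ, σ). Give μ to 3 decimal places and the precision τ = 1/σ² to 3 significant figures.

The p-quantile of Normal(μ,σ) is μ + z_p·σ, with z_{0.34} = -0.4125 and z_{0.7} = 0.5244.
Eliminate σ: μ = (z₂·x₁ − z₁·x₂)/(z₂ − z₁) = (0.5244·0.12 − (-0.4125)·0.17)/0.9369 = 0.142.
Then σ = (x₂ − x₁)/(z₂ − z₁) = (0.17 − 0.12)/0.9369 = 0.053.
Precision τ = 1/σ² = 1/0.05337² = 351.

μ = 0.142, τ = 351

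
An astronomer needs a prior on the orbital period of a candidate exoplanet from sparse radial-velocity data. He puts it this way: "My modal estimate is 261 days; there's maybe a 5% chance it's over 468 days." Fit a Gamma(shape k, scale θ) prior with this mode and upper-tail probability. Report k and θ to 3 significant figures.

Gamma(k,θ) with k>1 has mode (k−1)θ, so θ = 261/(k−1).
Need P(X < 468) = 0.95 with θ tied to k this way. Start at k = 2, θ = 261: P(X<468) ≈ 0.535.
Too low — raise k to concentrate. Iterating converges to k ≈ 9.17.
Then θ = 261/(9.17−1) ≈ 31.9.

k ≈ 9.17, θ ≈ 31.9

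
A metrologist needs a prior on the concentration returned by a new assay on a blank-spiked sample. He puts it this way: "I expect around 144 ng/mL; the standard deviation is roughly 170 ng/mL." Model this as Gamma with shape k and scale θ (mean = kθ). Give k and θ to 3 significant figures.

k ≈ 0.718, θ ≈ 201

For Gamma(k, scale θ): mean = kθ, variance = kθ², so CV = 1/√k.
CV = SD/mean = 170/144 = 1.181, hence k = 1/CV² = 0.718.
Then θ = mean/k = 144/0.718 = 201.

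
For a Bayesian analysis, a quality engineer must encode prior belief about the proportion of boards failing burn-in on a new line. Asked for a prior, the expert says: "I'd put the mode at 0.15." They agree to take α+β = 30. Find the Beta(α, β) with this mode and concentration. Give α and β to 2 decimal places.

For α,β > 1 the Beta mode is (α−1)/(α+β−2). With α+β = 30, the mode is (α−1)/28.
Set (α−1)/28 = 0.15 → α = 1 + 0.15·28 = 5.20.
β = 30 − α = 24.80.

α = 5.20, β = 24.80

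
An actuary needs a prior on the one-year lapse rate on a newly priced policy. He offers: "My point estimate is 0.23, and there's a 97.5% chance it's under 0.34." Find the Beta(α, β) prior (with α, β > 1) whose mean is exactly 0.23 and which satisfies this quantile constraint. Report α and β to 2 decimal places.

With mean 0.23 fixed, write α = 0.23s, β = 0.77s where s = α+β.
Need P(θ < 0.34) = 0.975 under Beta(0.23s, 0.77s). Normal approximation: (q−m)/√(m(1−m)/s) ≈ z_{0.975} = 1.96, so s ≈ 0.23·0.77·(1.96)²/(0.34−0.23)² = 56.2.
At s = 56.2: P(θ<0.34) ≈ 0.968. Adjusting to match 0.975 gives s ≈ 63.69.
So α = 0.23·63.69 ≈ 14.65, β = 0.77·63.69 ≈ 49.04.

α ≈ 14.65, β ≈ 49.04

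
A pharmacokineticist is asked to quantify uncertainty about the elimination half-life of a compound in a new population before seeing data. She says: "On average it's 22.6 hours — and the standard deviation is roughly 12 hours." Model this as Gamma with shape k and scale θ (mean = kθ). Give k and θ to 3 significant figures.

For Gamma(k, scale θ): mean = kθ, variance = kθ², so CV = 1/√k.
CV = SD/mean = 12/22.6 = 0.531, hence k = 1/CV² = 3.55.
Then θ = mean/k = 22.6/3.55 = 6.37.

k ≈ 3.55, θ ≈ 6.37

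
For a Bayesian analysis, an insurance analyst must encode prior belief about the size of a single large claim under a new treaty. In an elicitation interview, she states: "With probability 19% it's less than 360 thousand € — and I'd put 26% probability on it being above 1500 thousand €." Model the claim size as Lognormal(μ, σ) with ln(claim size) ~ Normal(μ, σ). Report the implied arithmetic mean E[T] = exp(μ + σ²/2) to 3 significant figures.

E[T] ≈ 1270 thousand €

If T ~ Lognormal(μ,σ) then ln T ~ Normal(μ,σ), so the p-quantile of ln T is μ + z_p·σ.
ln(360) = 5.886 and ln(1500) = 7.313; z_{0.19} = -0.8779, z_{0.74} = 0.6433.
σ = (7.313 − 5.886)/(0.6433 − (-0.8779)) = 0.938.
μ = 5.886 − (-0.8779)·0.938 = 6.710.
E[T] = exp(μ + σ²/2) = exp(6.710 + 0.4400) = 1270 thousand €.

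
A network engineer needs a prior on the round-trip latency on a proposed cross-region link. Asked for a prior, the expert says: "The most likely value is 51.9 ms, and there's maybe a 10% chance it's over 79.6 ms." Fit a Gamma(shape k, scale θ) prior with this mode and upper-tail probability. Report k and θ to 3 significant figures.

Gamma(k,θ) with k>1 has mode (k−1)θ, so θ = 51.9/(k−1).
Need P(X < 79.6) = 0.9 with θ tied to k this way. Start at k = 2, θ = 51.9: P(X<79.6) ≈ 0.453.
Too low — raise k to concentrate. Iterating converges to k ≈ 11.2.
Then θ = 51.9/(11.2−1) ≈ 5.09.

k ≈ 11.2, θ ≈ 5.09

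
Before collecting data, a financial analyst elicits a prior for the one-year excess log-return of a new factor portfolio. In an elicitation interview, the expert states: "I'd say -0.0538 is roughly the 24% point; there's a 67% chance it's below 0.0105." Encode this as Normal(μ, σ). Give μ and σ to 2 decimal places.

The p-quantile of Normal(μ,σ) is μ + z_p·σ, with z_{0.24} = -0.7063 and z_{0.67} = 0.4399.
Eliminate σ: μ = (z₂·x₁ − z₁·x₂)/(z₂ − z₁) = (0.4399·-0.0538 − (-0.7063)·0.0105)/1.146 = -0.01.
Then σ = (x₂ − x₁)/(z₂ − z₁) = (0.0105 − -0.0538)/1.146 = 0.06.

μ = -0.01, σ = 0.06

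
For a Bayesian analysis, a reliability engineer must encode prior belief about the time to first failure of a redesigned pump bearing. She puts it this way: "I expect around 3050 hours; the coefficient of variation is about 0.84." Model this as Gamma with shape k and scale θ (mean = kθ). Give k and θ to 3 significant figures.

k ≈ 1.42, θ ≈ 2150

For Gamma(k, scale θ): mean = kθ, variance = kθ², so CV = 1/√k.
CV = 0.84, hence k = 1/CV² = 1.42.
Then θ = mean/k = 3050/1.42 = 2150.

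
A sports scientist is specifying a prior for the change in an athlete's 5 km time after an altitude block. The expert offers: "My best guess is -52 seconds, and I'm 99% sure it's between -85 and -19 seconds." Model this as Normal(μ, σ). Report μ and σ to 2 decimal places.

μ = -52.00, σ = 12.81

A symmetric 99% interval runs μ ± z·σ with z = 2.576.
Half-width = 33, so σ = 33/2.576 = 12.81.
μ is the stated best guess, -52.00.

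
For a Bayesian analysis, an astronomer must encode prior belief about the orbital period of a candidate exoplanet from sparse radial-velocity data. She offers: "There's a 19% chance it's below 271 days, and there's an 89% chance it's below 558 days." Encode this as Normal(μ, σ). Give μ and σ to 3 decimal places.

The p-quantile of Normal(μ,σ) is μ + z_p·σ, with z_{0.19} = -0.8779 and z_{0.89} = 1.227.
Eliminate σ: μ = (z₂·x₁ − z₁·x₂)/(z₂ − z₁) = (1.227·271 − (-0.8779)·558)/2.104 = 390.727.
Then σ = (x₂ − x₁)/(z₂ − z₁) = (558 − 271)/2.104 = 136.379.

μ = 390.727, σ = 136.379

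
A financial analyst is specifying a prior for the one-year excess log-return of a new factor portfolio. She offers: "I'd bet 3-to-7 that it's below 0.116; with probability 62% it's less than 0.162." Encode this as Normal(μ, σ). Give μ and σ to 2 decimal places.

For Normal(μ,σ), the p-quantile is μ + z_p·σ. Here z_{0.3} = -0.5244, z_{0.62} = 0.3055.
So 0.116 = μ − 0.5244σ and 0.162 = μ + 0.3055σ.
Subtracting: σ = (0.162 − 0.116)/(0.3055 − (-0.5244)) = 0.06.
Then μ = 0.116 − (-0.5244)·0.06 = 0.15.

μ = 0.15, σ = 0.06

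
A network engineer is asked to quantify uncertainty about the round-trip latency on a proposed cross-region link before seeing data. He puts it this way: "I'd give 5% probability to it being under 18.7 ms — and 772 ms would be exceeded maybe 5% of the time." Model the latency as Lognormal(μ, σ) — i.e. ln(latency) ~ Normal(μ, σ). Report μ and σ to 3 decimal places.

μ ≈ 4.789, σ ≈ 1.131

If T ~ Lognormal(μ,σ) then ln T ~ Normal(μ,σ), so the p-quantile of ln T is μ + z_p·σ.
ln(18.7) = 2.929 and ln(772) = 6.649; z_{0.05} = -1.645, z_{0.95} = 1.645.
σ = (6.649 − 2.929)/(1.645 − (-1.645)) = 1.131.
μ = 2.929 − (-1.645)·1.131 = 4.789.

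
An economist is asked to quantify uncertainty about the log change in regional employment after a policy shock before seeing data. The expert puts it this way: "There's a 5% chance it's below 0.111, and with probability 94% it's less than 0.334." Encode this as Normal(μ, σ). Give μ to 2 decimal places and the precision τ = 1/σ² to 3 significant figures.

μ = 0.23, τ = 206

For Normal(μ,σ), the p-quantile is μ + z_p·σ. Here z_{0.05} = -1.645, z_{0.94} = 1.555.
So 0.111 = μ − 1.645σ and 0.334 = μ + 1.555σ.
Subtracting: σ = (0.334 − 0.111)/(1.555 − (-1.645)) = 0.07.
Then μ = 0.111 − (-1.645)·0.07 = 0.23.
Precision τ = 1/σ² = 1/0.0697² = 206.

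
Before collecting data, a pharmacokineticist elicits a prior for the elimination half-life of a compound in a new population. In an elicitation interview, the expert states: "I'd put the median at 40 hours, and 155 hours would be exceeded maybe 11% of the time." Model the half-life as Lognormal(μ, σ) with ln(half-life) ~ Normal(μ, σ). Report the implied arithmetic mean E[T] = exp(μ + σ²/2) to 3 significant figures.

E[T] ≈ 73.6 hours

If T ~ Lognormal(μ,σ) then ln T ~ Normal(μ,σ), so the p-quantile of ln T is μ + z_p·σ.
ln(40) = 3.689 and ln(155) = 5.043; z_{0.5} = 0, z_{0.89} = 1.227.
σ = (5.043 − 3.689)/(1.227 − (0)) = 1.104.
μ = 3.689 − (0)·1.104 = 3.689.
E[T] = exp(μ + σ²/2) = exp(3.689 + 0.6098) = 73.6 hours.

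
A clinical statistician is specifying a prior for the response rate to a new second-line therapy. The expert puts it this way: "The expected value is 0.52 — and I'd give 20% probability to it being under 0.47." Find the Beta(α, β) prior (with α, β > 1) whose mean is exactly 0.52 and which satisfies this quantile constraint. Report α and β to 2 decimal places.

α ≈ 36.77, β ≈ 33.94

With mean 0.52 fixed, write α = 0.52s, β = 0.48s where s = α+β.
Need P(θ < 0.47) = 0.2 under Beta(0.52s, 0.48s). Normal approximation: (q−m)/√(m(1−m)/s) ≈ z_{0.2} = -0.842, so s ≈ 0.52·0.48·(-0.842)²/(0.47−0.52)² = 70.7.
At s = 70.7: P(θ<0.47) ≈ 0.200. Adjusting to match 0.2 gives s ≈ 70.71.
So α = 0.52·70.71 ≈ 36.77, β = 0.48·70.71 ≈ 33.94.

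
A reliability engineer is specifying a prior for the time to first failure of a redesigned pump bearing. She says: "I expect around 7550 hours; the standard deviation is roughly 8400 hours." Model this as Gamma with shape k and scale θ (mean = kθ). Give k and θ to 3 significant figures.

For Gamma(k, scale θ): mean = kθ, variance = kθ², so CV = 1/√k.
CV = SD/mean = 8400/7550 = 1.113, hence k = 1/CV² = 0.808.
Then θ = mean/k = 7550/0.808 = 9350.

k ≈ 0.808, θ ≈ 9350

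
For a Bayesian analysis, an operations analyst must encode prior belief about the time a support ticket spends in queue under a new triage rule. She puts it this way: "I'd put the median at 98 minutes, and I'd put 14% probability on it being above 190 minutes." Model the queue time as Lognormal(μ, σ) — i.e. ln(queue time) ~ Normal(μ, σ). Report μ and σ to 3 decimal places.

μ ≈ 4.585, σ ≈ 0.613

If T ~ Lognormal(μ,σ) then ln T ~ Normal(μ,σ), so the p-quantile of ln T is μ + z_p·σ.
ln(98) = 4.585 and ln(190) = 5.247; z_{0.5} = 0, z_{0.86} = 1.08.
σ = (5.247 − 4.585)/(1.08 − (0)) = 0.613.
μ = 4.585 − (0)·0.613 = 4.585.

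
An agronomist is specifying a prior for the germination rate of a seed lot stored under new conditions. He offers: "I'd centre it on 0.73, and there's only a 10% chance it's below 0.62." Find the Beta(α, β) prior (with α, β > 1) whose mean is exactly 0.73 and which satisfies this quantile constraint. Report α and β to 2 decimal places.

With mean 0.73 fixed, write α = 0.73s, β = 0.27s where s = α+β.
Need P(θ < 0.62) = 0.1 under Beta(0.73s, 0.27s). Normal approximation: (q−m)/√(m(1−m)/s) ≈ z_{0.1} = -1.28, so s ≈ 0.73·0.27·(-1.28)²/(0.62−0.73)² = 26.8.
At s = 26.8: P(θ<0.62) ≈ 0.105. Adjusting to match 0.1 gives s ≈ 27.98.
So α = 0.73·27.98 ≈ 20.43, β = 0.27·27.98 ≈ 7.55.

α ≈ 20.43, β ≈ 7.55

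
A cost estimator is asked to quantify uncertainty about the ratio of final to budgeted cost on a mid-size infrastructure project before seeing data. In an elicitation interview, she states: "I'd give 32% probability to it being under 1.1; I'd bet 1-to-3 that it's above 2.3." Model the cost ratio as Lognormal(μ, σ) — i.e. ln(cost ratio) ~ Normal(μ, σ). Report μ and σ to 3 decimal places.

If T ~ Lognormal(μ,σ) then ln T ~ Normal(μ,σ), so the p-quantile of ln T is μ + z_p·σ.
ln(1.1) = 0.09531 and ln(2.3) = 0.8329; z_{0.32} = -0.4677, z_{0.75} = 0.6745.
σ = (0.8329 − 0.09531)/(0.6745 − (-0.4677)) = 0.646.
μ = 0.09531 − (-0.4677)·0.646 = 0.397.

μ ≈ 0.397, σ ≈ 0.646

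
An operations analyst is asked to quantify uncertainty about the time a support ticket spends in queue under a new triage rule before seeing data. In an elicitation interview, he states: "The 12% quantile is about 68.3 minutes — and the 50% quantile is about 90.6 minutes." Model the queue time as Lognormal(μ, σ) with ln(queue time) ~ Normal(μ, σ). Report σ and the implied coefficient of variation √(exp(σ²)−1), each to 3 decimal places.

σ ≈ 0.240, CV ≈ 0.244

If T ~ Lognormal(μ,σ) then ln T ~ Normal(μ,σ), so the p-quantile of ln T is μ + z_p·σ.
ln(68.3) = 4.224 and ln(90.6) = 4.506; z_{0.12} = -1.175, z_{0.5} = 0.
σ = (4.506 − 4.224)/(0 − (-1.175)) = 0.240.
μ = 4.224 − (-1.175)·0.240 = 4.506.
CV = √(exp(σ²)−1) = √(exp(0.0578)−1) = 0.244.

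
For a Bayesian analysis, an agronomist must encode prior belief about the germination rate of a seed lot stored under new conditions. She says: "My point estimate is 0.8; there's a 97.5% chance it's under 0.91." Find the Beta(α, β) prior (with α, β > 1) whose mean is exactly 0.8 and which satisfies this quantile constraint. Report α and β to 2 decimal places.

With mean 0.8 fixed, write α = 0.8s, β = 0.2s where s = α+β.
Need P(θ < 0.91) = 0.975 under Beta(0.8s, 0.2s). Normal approximation: (q−m)/√(m(1−m)/s) ≈ z_{0.975} = 1.96, so s ≈ 0.8·0.2·(1.96)²/(0.91−0.8)² = 50.8.
At s = 50.8: P(θ<0.91) ≈ 0.990. Adjusting to match 0.975 gives s ≈ 37.40.
So α = 0.8·37.40 ≈ 29.92, β = 0.2·37.40 ≈ 7.48.

α ≈ 29.92, β ≈ 7.48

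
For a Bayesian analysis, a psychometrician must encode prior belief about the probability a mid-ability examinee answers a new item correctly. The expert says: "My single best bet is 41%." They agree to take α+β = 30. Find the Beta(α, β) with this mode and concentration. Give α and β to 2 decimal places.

For α,β > 1 the Beta mode is (α−1)/(α+β−2). With α+β = 30, the mode is (α−1)/28.
Set (α−1)/28 = 0.41 → α = 1 + 0.41·28 = 12.48.
β = 30 − α = 17.52.

α = 12.48, β = 17.52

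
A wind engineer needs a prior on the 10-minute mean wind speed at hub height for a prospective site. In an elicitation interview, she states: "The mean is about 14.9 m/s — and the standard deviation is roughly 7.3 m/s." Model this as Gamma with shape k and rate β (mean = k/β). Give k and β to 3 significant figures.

k ≈ 4.17, β ≈ 0.28

For Gamma(k, rate β): mean = k/β, variance = k/β², so CV = 1/√k.
CV = SD/mean = 7.3/14.9 = 0.4899, hence k = 1/CV² = 4.17.
Then β = k/mean = 4.17/14.9 = 0.28.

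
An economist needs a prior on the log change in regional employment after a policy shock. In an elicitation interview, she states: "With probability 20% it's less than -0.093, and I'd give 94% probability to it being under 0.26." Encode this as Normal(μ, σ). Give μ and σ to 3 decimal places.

The p-quantile of Normal(μ,σ) is μ + z_p·σ, with z_{0.2} = -0.8416 and z_{0.94} = 1.555.
Eliminate σ: μ = (z₂·x₁ − z₁·x₂)/(z₂ − z₁) = (1.555·-0.093 − (-0.8416)·0.26)/2.396 = 0.031.
Then σ = (x₂ − x₁)/(z₂ − z₁) = (0.26 − -0.093)/2.396 = 0.147.

μ = 0.031, σ = 0.147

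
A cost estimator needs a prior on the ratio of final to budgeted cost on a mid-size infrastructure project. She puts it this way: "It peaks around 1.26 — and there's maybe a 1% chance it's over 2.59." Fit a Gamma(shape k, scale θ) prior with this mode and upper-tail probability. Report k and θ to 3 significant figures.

Gamma(k,θ) with k>1 has mode (k−1)θ, so θ = 1.26/(k−1).
Need P(X < 2.59) = 0.99 with θ tied to k this way. Start at k = 2, θ = 1.26: P(X<2.59) ≈ 0.609.
Too low — raise k to concentrate. Iterating converges to k ≈ 10.4.
Then θ = 1.26/(10.4−1) ≈ 0.134.

k ≈ 10.4, θ ≈ 0.134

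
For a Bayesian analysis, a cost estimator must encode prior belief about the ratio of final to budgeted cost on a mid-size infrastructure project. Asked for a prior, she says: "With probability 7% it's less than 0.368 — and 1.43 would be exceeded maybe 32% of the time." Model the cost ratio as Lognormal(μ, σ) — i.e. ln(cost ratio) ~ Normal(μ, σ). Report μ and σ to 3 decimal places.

If T ~ Lognormal(μ,σ) then ln T ~ Normal(μ,σ), so the p-quantile of ln T is μ + z_p·σ.
ln(0.368) = -0.9997 and ln(1.43) = 0.3577; z_{0.07} = -1.476, z_{0.68} = 0.4677.
σ = (0.3577 − -0.9997)/(0.4677 − (-1.476)) = 0.698.
μ = -0.9997 − (-1.476)·0.698 = 0.031.

μ ≈ 0.031, σ ≈ 0.698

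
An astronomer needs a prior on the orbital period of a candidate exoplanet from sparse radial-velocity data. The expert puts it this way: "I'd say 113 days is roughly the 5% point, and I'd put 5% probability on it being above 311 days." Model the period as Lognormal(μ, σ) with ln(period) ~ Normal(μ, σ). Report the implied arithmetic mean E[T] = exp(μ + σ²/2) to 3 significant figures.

If T ~ Lognormal(μ,σ) then ln T ~ Normal(μ,σ), so the p-quantile of ln T is μ + z_p·σ.
ln(113) = 4.727 and ln(311) = 5.74; z_{0.05} = -1.645, z_{0.95} = 1.645.
σ = (5.74 − 4.727)/(1.645 − (-1.645)) = 0.308.
μ = 4.727 − (-1.645)·0.308 = 5.234.
E[T] = exp(μ + σ²/2) = exp(5.234 + 0.0474) = 197 days.

E[T] ≈ 197 days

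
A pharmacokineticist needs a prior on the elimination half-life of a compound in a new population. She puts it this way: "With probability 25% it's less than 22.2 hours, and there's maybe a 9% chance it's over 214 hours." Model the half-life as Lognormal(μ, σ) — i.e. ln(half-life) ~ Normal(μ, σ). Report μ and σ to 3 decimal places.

μ ≈ 3.858, σ ≈ 1.124

If T ~ Lognormal(μ,σ) then ln T ~ Normal(μ,σ), so the p-quantile of ln T is μ + z_p·σ.
ln(22.2) = 3.1 and ln(214) = 5.366; z_{0.25} = -0.6745, z_{0.91} = 1.341.
σ = (5.366 − 3.1)/(1.341 − (-0.6745)) = 1.124.
μ = 3.1 − (-0.6745)·1.124 = 3.858.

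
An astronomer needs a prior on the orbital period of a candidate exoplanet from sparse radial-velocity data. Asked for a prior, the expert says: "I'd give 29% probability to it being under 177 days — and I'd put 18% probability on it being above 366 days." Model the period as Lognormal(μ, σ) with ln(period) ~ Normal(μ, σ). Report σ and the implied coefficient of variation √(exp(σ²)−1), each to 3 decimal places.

If T ~ Lognormal(μ,σ) then ln T ~ Normal(μ,σ), so the p-quantile of ln T is μ + z_p·σ.
ln(177) = 5.176 and ln(366) = 5.903; z_{0.29} = -0.5534, z_{0.82} = 0.9154.
σ = (5.903 − 5.176)/(0.9154 − (-0.5534)) = 0.495.
μ = 5.176 − (-0.5534)·0.495 = 5.450.
CV = √(exp(σ²)−1) = √(exp(0.2447)−1) = 0.526.

σ ≈ 0.495, CV ≈ 0.526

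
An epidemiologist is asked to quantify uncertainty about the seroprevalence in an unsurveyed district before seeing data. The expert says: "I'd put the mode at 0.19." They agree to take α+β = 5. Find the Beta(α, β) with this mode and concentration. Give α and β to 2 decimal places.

For α,β > 1 the Beta mode is (α−1)/(α+β−2). With α+β = 5, the mode is (α−1)/3.
Set (α−1)/3 = 0.19 → α = 1 + 0.19·3 = 1.57.
β = 5 − α = 3.43.

α = 1.57, β = 3.43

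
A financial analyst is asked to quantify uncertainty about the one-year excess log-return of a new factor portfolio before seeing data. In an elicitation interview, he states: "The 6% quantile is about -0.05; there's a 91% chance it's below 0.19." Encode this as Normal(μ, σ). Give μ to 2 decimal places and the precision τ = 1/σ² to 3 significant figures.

For Normal(μ,σ), the p-quantile is μ + z_p·σ. Here z_{0.06} = -1.555, z_{0.91} = 1.341.
So -0.05 = μ − 1.555σ and 0.19 = μ + 1.341σ.
Subtracting: σ = (0.19 − -0.05)/(1.341 − (-1.555)) = 0.08.
Then μ = -0.05 − (-1.555)·0.08 = 0.08.
Precision τ = 1/σ² = 1/0.08289² = 146.

μ = 0.08, τ = 146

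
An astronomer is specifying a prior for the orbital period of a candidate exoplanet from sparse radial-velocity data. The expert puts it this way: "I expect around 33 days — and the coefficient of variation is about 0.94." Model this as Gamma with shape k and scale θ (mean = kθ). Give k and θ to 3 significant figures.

For Gamma(k, scale θ): mean = kθ, variance = kθ², so CV = 1/√k.
CV = 0.94, hence k = 1/CV² = 1.13.
Then θ = mean/k = 33/1.13 = 29.2.

k ≈ 1.13, θ ≈ 29.2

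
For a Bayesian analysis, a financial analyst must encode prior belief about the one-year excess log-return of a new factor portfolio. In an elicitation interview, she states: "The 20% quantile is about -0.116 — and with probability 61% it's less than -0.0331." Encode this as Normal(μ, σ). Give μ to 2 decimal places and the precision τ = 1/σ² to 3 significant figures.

μ = -0.05, τ = 183

For Normal(μ,σ), the p-quantile is μ + z_p·σ. Here z_{0.2} = -0.8416, z_{0.61} = 0.2793.
So -0.116 = μ − 0.8416σ and -0.0331 = μ + 0.2793σ.
Subtracting: σ = (-0.0331 − -0.116)/(0.2793 − (-0.8416)) = 0.07.
Then μ = -0.116 − (-0.8416)·0.07 = -0.05.
Precision τ = 1/σ² = 1/0.07396² = 183.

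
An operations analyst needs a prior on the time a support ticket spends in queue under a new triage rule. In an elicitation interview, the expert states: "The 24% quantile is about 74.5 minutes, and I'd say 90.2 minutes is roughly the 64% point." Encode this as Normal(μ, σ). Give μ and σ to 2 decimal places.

μ = 84.91, σ = 14.75

The p-quantile of Normal(μ,σ) is μ + z_p·σ, with z_{0.24} = -0.7063 and z_{0.64} = 0.3585.
Eliminate σ: μ = (z₂·x₁ − z₁·x₂)/(z₂ − z₁) = (0.3585·74.5 − (-0.7063)·90.2)/1.065 = 84.91.
Then σ = (x₂ − x₁)/(z₂ − z₁) = (90.2 − 74.5)/1.065 = 14.75.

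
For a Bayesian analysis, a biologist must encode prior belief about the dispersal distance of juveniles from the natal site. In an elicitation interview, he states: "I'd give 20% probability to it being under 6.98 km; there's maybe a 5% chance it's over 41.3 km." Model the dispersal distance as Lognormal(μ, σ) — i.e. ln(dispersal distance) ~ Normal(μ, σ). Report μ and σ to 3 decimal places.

If T ~ Lognormal(μ,σ) then ln T ~ Normal(μ,σ), so the p-quantile of ln T is μ + z_p·σ.
ln(6.98) = 1.943 and ln(41.3) = 3.721; z_{0.2} = -0.8416, z_{0.95} = 1.645.
σ = (3.721 − 1.943)/(1.645 − (-0.8416)) = 0.715.
μ = 1.943 − (-0.8416)·0.715 = 2.545.

μ ≈ 2.545, σ ≈ 0.715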